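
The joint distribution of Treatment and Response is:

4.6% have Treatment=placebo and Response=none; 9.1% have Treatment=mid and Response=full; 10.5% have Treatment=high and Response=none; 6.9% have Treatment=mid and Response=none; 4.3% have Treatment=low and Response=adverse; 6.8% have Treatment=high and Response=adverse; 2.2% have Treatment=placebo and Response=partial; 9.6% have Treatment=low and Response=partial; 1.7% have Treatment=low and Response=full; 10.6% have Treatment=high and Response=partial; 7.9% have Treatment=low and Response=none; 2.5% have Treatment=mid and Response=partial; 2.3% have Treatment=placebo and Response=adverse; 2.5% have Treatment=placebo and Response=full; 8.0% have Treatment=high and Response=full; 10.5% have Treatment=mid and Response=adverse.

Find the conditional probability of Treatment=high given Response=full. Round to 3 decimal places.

P(Response=full) = 0.025 + 0.017 + 0.091 + 0.080 = 0.213.
P(Treatment=high | Response=full) = 0.080/0.213 = 0.376.

0.376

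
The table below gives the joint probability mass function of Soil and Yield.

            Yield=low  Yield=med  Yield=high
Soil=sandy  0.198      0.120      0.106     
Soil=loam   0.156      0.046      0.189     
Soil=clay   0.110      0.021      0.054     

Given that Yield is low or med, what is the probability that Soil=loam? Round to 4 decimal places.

P(Yield=low) = 0.198 + 0.156 + 0.110 = 0.464.
P(Yield=med) = 0.120 + 0.046 + 0.021 = 0.187.
P(Yield ∈ {low, med}) = 0.464 + 0.187 = 0.651; P(Soil=loam, Yield ∈ {low, med}) = 0.156 + 0.046 = 0.202.
P(Soil=loam | Yield ∈ {low, med}) = 0.202/0.651 = 0.3103.

0.3103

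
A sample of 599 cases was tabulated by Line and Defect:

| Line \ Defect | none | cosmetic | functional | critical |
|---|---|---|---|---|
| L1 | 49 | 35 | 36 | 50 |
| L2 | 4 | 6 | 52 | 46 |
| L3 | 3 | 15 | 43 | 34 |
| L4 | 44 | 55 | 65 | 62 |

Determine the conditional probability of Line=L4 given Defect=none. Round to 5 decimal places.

0.44000

Total with Defect=none: 49 + 4 + 3 + 44 = 100.
P(Line=L4 | Defect=none) = 44/100 = 0.44000.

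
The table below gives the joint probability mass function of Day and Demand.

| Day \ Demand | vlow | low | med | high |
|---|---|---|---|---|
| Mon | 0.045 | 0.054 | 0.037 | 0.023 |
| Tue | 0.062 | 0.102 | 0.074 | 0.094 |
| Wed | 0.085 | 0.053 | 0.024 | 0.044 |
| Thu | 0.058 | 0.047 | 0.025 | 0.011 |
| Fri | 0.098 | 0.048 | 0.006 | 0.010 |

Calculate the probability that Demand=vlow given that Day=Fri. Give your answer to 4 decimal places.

P(Day=Fri) = 0.098 + 0.048 + 0.006 + 0.010 = 0.162.
P(Demand=vlow | Day=Fri) = 0.098/0.162 = 0.6049.

0.6049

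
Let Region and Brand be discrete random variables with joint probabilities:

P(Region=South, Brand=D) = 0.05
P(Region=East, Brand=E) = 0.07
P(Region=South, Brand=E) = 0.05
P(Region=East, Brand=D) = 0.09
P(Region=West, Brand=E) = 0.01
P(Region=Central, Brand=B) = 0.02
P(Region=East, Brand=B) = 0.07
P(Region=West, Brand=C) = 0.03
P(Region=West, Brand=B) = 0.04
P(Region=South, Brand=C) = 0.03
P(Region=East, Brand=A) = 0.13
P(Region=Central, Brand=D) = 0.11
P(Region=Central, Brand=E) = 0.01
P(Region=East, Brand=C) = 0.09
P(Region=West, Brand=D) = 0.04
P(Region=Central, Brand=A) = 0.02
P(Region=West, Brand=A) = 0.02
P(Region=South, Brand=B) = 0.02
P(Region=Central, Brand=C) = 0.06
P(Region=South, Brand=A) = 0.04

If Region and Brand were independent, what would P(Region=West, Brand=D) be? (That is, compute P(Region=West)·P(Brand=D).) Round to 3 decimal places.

P(Region=West) = 0.02 + 0.04 + 0.03 + 0.04 + 0.01 = 0.14.
P(Brand=D) = 0.05 + 0.09 + 0.04 + 0.11 = 0.29.
Product: 0.14 × 0.29 = 0.041.

0.041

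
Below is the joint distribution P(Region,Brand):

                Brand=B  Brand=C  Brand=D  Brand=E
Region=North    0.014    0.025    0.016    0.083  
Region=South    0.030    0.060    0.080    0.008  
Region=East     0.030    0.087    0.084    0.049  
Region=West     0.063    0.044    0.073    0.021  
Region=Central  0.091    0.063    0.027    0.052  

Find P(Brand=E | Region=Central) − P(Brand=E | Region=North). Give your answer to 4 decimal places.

-0.3783

P(Region=Central) = 0.091 + 0.063 + 0.027 + 0.052 = 0.233; P(Brand=E | Region=Central) = 0.052/0.233 = 0.22318.
P(Region=North) = 0.014 + 0.025 + 0.016 + 0.083 = 0.138; P(Brand=E | Region=North) = 0.083/0.138 = 0.60145.
Difference = -0.3783.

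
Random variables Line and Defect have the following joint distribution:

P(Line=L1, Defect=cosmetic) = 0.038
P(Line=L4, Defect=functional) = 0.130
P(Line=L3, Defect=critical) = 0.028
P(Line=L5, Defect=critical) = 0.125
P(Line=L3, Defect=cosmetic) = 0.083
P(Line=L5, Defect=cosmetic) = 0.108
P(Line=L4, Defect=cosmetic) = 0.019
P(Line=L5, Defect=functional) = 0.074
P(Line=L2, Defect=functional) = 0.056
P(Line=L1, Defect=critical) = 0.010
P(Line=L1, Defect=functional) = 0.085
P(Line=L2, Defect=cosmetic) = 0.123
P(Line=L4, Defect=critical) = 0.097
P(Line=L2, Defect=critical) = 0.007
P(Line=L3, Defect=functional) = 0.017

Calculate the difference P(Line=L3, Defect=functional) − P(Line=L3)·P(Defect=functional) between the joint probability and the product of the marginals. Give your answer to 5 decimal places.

P(Line=L3) = 0.083 + 0.017 + 0.028 = 0.128.
P(Defect=functional) = 0.085 + 0.056 + 0.017 + 0.130 + 0.074 = 0.362.
P(Line=L3, Defect=functional) − P(Line=L3)P(Defect=functional) = 0.017 − 0.128×0.362 = -0.02934.

-0.02934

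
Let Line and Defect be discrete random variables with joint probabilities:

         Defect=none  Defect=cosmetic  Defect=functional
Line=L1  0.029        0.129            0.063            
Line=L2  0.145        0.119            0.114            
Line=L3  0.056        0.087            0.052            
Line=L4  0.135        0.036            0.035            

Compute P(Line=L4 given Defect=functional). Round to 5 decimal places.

P(Defect=functional) = 0.063 + 0.114 + 0.052 + 0.035 = 0.264.
P(Line=L4 | Defect=functional) = 0.035/0.264 = 0.13258.

0.13258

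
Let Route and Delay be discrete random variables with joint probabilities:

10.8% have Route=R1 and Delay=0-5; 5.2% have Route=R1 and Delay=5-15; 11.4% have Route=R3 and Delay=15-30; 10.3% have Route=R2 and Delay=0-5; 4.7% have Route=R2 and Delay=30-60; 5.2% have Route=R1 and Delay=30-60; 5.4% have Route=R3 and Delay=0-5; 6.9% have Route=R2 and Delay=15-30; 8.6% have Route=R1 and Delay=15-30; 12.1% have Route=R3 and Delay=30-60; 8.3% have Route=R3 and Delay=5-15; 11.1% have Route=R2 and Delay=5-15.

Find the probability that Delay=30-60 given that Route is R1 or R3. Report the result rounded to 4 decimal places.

0.2582

P(Route=R1) = 0.108 + 0.052 + 0.086 + 0.052 = 0.298.
P(Route=R3) = 0.054 + 0.083 + 0.114 + 0.121 = 0.372.
P(Route ∈ {R1, R3}) = 0.298 + 0.372 = 0.670; P(Delay=30-60, Route ∈ {R1, R3}) = 0.052 + 0.121 = 0.173.
P(Delay=30-60 | Route ∈ {R1, R3}) = 0.173/0.670 = 0.2582.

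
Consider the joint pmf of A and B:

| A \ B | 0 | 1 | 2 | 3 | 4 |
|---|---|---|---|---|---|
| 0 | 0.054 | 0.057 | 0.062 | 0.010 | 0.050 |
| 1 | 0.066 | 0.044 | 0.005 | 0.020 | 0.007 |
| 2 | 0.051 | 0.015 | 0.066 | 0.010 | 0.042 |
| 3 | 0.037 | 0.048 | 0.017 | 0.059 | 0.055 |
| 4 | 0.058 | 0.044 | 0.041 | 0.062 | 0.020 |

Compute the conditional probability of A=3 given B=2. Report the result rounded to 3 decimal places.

0.089

P(B=2) = 0.062 + 0.005 + 0.066 + 0.017 + 0.041 = 0.191.
P(A=3 | B=2) = 0.017/0.191 = 0.089.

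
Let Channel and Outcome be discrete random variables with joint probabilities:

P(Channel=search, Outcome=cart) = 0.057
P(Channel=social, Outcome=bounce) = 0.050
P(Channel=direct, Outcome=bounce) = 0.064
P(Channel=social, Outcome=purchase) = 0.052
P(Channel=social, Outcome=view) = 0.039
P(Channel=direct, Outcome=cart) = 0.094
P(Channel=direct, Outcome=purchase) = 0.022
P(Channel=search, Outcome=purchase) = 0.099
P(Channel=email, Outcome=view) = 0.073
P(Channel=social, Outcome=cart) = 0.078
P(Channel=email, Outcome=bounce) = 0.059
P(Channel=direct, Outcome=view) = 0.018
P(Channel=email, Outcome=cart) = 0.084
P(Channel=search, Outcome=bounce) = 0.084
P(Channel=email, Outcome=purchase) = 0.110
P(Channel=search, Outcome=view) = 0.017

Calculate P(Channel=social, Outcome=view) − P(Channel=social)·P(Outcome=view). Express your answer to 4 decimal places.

0.0068

P(Channel=social) = 0.050 + 0.039 + 0.078 + 0.052 = 0.219.
P(Outcome=view) = 0.073 + 0.017 + 0.039 + 0.018 = 0.147.
P(Channel=social, Outcome=view) − P(Channel=social)P(Outcome=view) = 0.039 − 0.219×0.147 = 0.0068.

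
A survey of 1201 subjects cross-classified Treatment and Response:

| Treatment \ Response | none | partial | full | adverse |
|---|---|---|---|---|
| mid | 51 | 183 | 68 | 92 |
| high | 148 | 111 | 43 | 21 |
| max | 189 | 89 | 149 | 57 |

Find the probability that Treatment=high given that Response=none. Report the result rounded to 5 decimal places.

0.38144

Total with Response=none: 51 + 148 + 189 = 388.
P(Treatment=high | Response=none) = 148/388 = 0.38144.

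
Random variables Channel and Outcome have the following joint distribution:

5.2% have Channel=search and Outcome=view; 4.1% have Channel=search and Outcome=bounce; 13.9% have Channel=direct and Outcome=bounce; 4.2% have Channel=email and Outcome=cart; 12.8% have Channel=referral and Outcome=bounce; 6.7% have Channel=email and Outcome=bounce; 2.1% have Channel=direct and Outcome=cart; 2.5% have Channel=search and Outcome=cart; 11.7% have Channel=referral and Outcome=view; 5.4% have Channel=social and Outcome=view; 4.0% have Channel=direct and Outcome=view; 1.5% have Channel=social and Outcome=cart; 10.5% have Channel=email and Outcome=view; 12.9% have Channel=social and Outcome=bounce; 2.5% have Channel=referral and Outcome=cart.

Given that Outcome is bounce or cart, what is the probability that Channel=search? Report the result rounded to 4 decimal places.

P(Outcome=bounce) = 0.067 + 0.041 + 0.129 + 0.139 + 0.128 = 0.504.
P(Outcome=cart) = 0.042 + 0.025 + 0.015 + 0.021 + 0.025 = 0.128.
P(Outcome ∈ {bounce, cart}) = 0.504 + 0.128 = 0.632; P(Channel=search, Outcome ∈ {bounce, cart}) = 0.041 + 0.025 = 0.066.
P(Channel=search | Outcome ∈ {bounce, cart}) = 0.066/0.632 = 0.1044.

0.1044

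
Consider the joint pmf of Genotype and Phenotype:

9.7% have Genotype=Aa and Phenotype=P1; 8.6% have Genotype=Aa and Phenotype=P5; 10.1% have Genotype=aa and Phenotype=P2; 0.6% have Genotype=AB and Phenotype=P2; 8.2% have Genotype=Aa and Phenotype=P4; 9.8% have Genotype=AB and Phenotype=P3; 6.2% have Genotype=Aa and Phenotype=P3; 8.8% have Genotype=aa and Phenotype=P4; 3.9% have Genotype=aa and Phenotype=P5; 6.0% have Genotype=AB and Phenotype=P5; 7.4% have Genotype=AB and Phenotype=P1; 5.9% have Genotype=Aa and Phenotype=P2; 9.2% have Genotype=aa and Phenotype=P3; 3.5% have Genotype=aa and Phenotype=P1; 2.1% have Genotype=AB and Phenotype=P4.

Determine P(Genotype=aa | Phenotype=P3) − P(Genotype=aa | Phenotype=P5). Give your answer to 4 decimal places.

P(Phenotype=P3) = 0.062 + 0.092 + 0.098 = 0.252; P(Genotype=aa | Phenotype=P3) = 0.092/0.252 = 0.36508.
P(Phenotype=P5) = 0.086 + 0.039 + 0.060 = 0.185; P(Genotype=aa | Phenotype=P5) = 0.039/0.185 = 0.21081.
Difference = 0.1543.

0.1543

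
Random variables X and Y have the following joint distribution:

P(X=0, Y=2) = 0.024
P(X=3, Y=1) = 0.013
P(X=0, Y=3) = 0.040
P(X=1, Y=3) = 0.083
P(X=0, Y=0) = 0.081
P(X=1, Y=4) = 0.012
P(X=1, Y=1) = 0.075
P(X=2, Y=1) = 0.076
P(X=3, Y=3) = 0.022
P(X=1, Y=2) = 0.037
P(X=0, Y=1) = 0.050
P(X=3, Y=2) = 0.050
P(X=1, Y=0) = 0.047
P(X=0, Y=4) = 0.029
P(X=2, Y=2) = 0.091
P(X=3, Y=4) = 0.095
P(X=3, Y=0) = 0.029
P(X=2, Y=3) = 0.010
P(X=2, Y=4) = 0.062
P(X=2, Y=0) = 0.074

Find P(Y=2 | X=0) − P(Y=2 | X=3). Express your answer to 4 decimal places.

-0.1321

P(X=0) = 0.081 + 0.050 + 0.024 + 0.040 + 0.029 = 0.224; P(Y=2 | X=0) = 0.024/0.224 = 0.10714.
P(X=3) = 0.029 + 0.013 + 0.050 + 0.022 + 0.095 = 0.209; P(Y=2 | X=3) = 0.050/0.209 = 0.23923.
Difference = -0.1321.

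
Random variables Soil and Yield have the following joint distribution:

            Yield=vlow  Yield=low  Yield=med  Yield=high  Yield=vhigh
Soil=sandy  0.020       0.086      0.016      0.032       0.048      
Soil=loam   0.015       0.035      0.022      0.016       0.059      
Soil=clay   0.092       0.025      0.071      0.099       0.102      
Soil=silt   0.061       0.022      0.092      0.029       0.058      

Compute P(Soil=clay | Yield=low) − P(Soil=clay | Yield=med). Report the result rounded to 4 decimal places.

P(Yield=low) = 0.086 + 0.035 + 0.025 + 0.022 = 0.168; P(Soil=clay | Yield=low) = 0.025/0.168 = 0.14881.
P(Yield=med) = 0.016 + 0.022 + 0.071 + 0.092 = 0.201; P(Soil=clay | Yield=med) = 0.071/0.201 = 0.35323.
Difference = -0.2044.

-0.2044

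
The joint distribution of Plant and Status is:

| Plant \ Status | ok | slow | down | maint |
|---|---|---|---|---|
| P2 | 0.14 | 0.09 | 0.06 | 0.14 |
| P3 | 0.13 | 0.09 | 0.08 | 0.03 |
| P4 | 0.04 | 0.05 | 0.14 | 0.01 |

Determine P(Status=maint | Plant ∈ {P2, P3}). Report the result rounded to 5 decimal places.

0.22368

P(Plant=P2) = 0.14 + 0.09 + 0.06 + 0.14 = 0.43.
P(Plant=P3) = 0.13 + 0.09 + 0.08 + 0.03 = 0.33.
P(Plant ∈ {P2, P3}) = 0.43 + 0.33 = 0.76; P(Status=maint, Plant ∈ {P2, P3}) = 0.14 + 0.03 = 0.17.
P(Status=maint | Plant ∈ {P2, P3}) = 0.17/0.76 = 0.22368.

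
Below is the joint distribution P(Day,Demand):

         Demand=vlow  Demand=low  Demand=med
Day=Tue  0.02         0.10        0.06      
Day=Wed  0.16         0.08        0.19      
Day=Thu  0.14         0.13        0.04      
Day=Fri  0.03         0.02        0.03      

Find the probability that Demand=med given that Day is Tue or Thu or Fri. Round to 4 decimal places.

P(Day=Tue) = 0.02 + 0.10 + 0.06 = 0.18.
P(Day=Thu) = 0.14 + 0.13 + 0.04 = 0.31.
P(Day=Fri) = 0.03 + 0.02 + 0.03 = 0.08.
P(Day ∈ {Tue, Thu, Fri}) = 0.18 + 0.31 + 0.08 = 0.57; P(Demand=med, Day ∈ {Tue, Thu, Fri}) = 0.06 + 0.04 + 0.03 = 0.13.
P(Demand=med | Day ∈ {Tue, Thu, Fri}) = 0.13/0.57 = 0.2281.

0.2281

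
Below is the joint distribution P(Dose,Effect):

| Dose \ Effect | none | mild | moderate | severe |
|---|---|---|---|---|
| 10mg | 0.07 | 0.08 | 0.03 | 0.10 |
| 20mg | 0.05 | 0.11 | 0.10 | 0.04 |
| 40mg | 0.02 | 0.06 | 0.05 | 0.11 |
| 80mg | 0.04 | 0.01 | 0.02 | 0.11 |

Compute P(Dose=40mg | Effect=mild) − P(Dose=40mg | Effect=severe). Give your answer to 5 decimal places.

P(Effect=mild) = 0.08 + 0.11 + 0.06 + 0.01 = 0.26; P(Dose=40mg | Effect=mild) = 0.06/0.26 = 0.230769.
P(Effect=severe) = 0.10 + 0.04 + 0.11 + 0.11 = 0.36; P(Dose=40mg | Effect=severe) = 0.11/0.36 = 0.305556.
Difference = -0.07479.

-0.07479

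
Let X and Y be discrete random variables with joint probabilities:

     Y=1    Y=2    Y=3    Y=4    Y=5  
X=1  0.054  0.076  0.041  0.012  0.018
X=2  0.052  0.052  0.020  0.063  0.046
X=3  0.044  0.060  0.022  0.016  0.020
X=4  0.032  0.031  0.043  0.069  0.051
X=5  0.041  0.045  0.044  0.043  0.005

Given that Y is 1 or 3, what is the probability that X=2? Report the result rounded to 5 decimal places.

P(Y=1) = 0.054 + 0.052 + 0.044 + 0.032 + 0.041 = 0.223.
P(Y=3) = 0.041 + 0.020 + 0.022 + 0.043 + 0.044 = 0.170.
P(Y ∈ {1, 3}) = 0.223 + 0.170 = 0.393; P(X=2, Y ∈ {1, 3}) = 0.052 + 0.020 = 0.072.
P(X=2 | Y ∈ {1, 3}) = 0.072/0.393 = 0.18321.

0.18321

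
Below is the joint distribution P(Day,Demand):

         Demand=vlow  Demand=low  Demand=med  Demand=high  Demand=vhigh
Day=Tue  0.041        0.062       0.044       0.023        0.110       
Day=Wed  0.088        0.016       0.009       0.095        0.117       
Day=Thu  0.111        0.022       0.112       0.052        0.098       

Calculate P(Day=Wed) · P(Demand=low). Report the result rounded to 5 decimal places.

0.03250

P(Day=Wed) = 0.088 + 0.016 + 0.009 + 0.095 + 0.117 = 0.325.
P(Demand=low) = 0.062 + 0.016 + 0.022 = 0.100.
Product: 0.325 × 0.100 = 0.03250.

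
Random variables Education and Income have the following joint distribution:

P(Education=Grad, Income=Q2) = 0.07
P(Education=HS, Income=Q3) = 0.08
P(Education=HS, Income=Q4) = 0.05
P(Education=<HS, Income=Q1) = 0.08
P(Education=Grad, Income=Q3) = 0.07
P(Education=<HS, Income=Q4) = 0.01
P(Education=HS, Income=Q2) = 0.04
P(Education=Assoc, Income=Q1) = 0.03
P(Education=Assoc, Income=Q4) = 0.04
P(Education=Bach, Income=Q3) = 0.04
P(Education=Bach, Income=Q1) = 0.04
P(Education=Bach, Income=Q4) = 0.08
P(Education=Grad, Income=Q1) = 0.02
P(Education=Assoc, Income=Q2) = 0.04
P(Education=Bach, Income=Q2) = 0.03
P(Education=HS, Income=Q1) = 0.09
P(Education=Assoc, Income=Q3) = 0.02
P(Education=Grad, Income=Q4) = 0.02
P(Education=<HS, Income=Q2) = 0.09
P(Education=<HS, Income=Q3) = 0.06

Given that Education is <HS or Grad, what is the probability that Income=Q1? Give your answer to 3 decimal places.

0.238

P(Education=<HS) = 0.08 + 0.09 + 0.06 + 0.01 = 0.24.
P(Education=Grad) = 0.02 + 0.07 + 0.07 + 0.02 = 0.18.
P(Education ∈ {<HS, Grad}) = 0.24 + 0.18 = 0.42; P(Income=Q1, Education ∈ {<HS, Grad}) = 0.08 + 0.02 = 0.10.
P(Income=Q1 | Education ∈ {<HS, Grad}) = 0.10/0.42 = 0.238.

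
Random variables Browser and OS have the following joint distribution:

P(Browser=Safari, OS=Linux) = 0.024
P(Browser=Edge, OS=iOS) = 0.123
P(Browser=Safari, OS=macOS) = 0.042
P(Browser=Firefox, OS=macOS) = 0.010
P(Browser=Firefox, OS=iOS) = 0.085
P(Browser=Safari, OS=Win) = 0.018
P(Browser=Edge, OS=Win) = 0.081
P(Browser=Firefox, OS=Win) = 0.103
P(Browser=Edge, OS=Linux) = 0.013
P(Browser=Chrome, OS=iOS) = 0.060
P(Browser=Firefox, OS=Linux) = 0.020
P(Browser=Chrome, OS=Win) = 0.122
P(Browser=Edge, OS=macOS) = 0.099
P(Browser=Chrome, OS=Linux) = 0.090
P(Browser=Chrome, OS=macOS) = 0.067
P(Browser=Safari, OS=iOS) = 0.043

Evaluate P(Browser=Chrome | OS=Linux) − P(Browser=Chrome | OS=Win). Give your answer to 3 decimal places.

P(OS=Linux) = 0.090 + 0.020 + 0.024 + 0.013 = 0.147; P(Browser=Chrome | OS=Linux) = 0.090/0.147 = 0.6122.
P(OS=Win) = 0.122 + 0.103 + 0.018 + 0.081 = 0.324; P(Browser=Chrome | OS=Win) = 0.122/0.324 = 0.3765.
Difference = 0.236.

0.236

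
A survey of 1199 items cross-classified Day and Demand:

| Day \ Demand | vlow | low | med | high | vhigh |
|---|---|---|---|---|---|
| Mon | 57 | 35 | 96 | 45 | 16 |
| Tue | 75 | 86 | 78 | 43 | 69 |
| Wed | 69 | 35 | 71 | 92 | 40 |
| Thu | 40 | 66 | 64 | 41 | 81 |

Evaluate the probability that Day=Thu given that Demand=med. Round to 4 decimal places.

Total with Demand=med: 96 + 78 + 71 + 64 = 309.
P(Day=Thu | Demand=med) = 64/309 = 0.2071.

0.2071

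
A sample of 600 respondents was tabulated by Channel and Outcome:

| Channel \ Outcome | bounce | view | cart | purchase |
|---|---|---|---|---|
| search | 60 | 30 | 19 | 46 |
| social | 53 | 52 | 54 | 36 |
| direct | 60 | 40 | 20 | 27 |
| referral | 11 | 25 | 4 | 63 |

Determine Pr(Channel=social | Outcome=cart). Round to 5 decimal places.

0.55670

Total with Outcome=cart: 19 + 54 + 20 + 4 = 97.
P(Channel=social | Outcome=cart) = 54/97 = 0.55670.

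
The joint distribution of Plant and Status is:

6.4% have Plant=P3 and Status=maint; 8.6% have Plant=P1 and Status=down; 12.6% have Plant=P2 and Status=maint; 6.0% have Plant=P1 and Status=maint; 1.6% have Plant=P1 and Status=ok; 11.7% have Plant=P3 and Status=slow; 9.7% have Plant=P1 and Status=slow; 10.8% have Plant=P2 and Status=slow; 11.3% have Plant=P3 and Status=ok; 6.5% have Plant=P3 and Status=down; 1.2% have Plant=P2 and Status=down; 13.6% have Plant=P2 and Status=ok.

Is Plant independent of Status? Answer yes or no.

no

P(Plant=P1) = 0.259 and P(Status=ok) = 0.265, so their product is 0.06864, but P(Plant=P1, Status=ok) = 0.016. Since these differ, Plant and Status are not independent.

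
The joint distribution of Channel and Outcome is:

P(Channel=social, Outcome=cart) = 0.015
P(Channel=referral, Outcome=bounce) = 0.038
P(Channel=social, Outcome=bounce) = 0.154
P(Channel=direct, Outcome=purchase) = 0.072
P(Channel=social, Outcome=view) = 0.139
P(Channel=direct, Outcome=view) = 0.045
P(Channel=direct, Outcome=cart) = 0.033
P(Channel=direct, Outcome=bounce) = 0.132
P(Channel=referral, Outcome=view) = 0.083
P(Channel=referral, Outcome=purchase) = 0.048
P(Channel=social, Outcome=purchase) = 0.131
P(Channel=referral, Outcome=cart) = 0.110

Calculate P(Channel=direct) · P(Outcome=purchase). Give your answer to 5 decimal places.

0.07078

P(Channel=direct) = 0.132 + 0.045 + 0.033 + 0.072 = 0.282.
P(Outcome=purchase) = 0.131 + 0.072 + 0.048 = 0.251.
Product: 0.282 × 0.251 = 0.07078.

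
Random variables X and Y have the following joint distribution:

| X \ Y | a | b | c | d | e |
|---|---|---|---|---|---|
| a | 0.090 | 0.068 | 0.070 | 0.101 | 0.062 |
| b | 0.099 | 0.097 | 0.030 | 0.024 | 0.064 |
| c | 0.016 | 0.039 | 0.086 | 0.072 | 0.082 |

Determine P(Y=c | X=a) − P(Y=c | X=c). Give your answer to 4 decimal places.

P(X=a) = 0.090 + 0.068 + 0.070 + 0.101 + 0.062 = 0.391; P(Y=c | X=a) = 0.070/0.391 = 0.17903.
P(X=c) = 0.016 + 0.039 + 0.086 + 0.072 + 0.082 = 0.295; P(Y=c | X=c) = 0.086/0.295 = 0.29153.
Difference = -0.1125.

-0.1125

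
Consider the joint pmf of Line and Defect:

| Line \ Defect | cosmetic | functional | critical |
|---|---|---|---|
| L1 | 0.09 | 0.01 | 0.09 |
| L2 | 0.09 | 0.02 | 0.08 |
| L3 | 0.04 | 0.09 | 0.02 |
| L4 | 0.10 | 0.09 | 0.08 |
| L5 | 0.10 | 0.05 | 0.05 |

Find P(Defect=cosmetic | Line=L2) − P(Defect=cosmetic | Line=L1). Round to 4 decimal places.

0.0000

P(Line=L2) = 0.09 + 0.02 + 0.08 = 0.19; P(Defect=cosmetic | Line=L2) = 0.09/0.19 = 0.47368.
P(Line=L1) = 0.09 + 0.01 + 0.09 = 0.19; P(Defect=cosmetic | Line=L1) = 0.09/0.19 = 0.47368.
Difference = 0.0000.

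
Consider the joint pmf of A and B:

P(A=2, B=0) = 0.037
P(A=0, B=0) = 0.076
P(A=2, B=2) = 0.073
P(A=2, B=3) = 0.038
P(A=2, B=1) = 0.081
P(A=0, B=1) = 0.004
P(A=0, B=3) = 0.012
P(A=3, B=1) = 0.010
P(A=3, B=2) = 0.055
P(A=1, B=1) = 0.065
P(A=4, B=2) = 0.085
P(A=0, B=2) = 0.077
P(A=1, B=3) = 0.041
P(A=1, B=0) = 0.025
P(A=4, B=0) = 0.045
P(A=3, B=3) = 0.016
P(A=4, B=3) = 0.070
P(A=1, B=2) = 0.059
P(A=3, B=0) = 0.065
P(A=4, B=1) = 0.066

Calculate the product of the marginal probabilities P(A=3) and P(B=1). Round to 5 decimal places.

P(A=3) = 0.065 + 0.010 + 0.055 + 0.016 = 0.146.
P(B=1) = 0.004 + 0.065 + 0.081 + 0.010 + 0.066 = 0.226.
Product: 0.146 × 0.226 = 0.03300.

0.03300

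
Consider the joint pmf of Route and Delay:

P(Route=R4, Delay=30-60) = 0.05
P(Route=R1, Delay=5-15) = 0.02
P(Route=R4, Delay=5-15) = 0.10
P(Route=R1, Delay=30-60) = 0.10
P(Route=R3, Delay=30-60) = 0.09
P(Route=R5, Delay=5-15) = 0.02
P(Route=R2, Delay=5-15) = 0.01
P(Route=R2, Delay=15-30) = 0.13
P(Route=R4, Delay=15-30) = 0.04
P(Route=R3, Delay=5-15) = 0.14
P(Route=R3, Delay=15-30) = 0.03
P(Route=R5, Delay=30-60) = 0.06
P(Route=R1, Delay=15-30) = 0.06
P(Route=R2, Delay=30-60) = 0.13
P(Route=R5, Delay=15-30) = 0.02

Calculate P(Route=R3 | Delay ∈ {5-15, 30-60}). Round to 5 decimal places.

0.31944

P(Delay=5-15) = 0.02 + 0.01 + 0.14 + 0.10 + 0.02 = 0.29.
P(Delay=30-60) = 0.10 + 0.13 + 0.09 + 0.05 + 0.06 = 0.43.
P(Delay ∈ {5-15, 30-60}) = 0.29 + 0.43 = 0.72; P(Route=R3, Delay ∈ {5-15, 30-60}) = 0.14 + 0.09 = 0.23.
P(Route=R3 | Delay ∈ {5-15, 30-60}) = 0.23/0.72 = 0.31944.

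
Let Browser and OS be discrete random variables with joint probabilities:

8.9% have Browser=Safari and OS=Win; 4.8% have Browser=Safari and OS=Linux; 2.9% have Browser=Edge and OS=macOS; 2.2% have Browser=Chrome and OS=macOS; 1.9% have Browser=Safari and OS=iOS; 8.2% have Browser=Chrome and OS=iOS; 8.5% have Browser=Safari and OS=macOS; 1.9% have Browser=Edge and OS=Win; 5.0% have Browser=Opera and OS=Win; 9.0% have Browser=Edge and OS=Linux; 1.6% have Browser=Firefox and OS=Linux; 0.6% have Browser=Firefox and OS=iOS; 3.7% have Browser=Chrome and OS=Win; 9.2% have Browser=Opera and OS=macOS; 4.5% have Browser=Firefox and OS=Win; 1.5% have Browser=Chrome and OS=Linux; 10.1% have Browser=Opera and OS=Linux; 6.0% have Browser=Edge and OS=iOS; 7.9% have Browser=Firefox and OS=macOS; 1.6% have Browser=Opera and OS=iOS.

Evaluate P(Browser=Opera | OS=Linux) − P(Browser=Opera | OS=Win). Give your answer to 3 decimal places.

0.166

P(OS=Linux) = 0.015 + 0.016 + 0.048 + 0.090 + 0.101 = 0.270; P(Browser=Opera | OS=Linux) = 0.101/0.270 = 0.3741.
P(OS=Win) = 0.037 + 0.045 + 0.089 + 0.019 + 0.050 = 0.240; P(Browser=Opera | OS=Win) = 0.050/0.240 = 0.2083.
Difference = 0.166.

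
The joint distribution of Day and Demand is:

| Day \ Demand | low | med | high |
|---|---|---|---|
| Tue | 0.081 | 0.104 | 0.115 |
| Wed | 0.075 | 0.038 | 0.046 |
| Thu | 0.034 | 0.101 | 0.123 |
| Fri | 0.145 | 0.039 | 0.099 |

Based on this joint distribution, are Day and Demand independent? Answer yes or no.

no

P(Day=Thu) = 0.258 and P(Demand=low) = 0.335, so their product is 0.08643, but P(Day=Thu, Demand=low) = 0.034. Since these differ, Day and Demand are not independent.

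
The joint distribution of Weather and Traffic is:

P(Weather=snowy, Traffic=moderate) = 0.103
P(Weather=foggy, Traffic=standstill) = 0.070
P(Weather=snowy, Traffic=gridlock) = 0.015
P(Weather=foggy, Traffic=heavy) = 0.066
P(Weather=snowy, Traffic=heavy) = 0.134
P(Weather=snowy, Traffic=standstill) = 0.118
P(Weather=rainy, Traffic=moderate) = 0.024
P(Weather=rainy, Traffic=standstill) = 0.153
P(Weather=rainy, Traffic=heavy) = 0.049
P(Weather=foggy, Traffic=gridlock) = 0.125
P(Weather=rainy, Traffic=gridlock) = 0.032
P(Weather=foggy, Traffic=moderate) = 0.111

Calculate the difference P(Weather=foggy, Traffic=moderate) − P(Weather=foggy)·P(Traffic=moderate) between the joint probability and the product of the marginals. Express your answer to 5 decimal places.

0.02246

P(Weather=foggy) = 0.111 + 0.066 + 0.125 + 0.070 = 0.372.
P(Traffic=moderate) = 0.024 + 0.103 + 0.111 = 0.238.
P(Weather=foggy, Traffic=moderate) − P(Weather=foggy)P(Traffic=moderate) = 0.111 − 0.372×0.238 = 0.02246.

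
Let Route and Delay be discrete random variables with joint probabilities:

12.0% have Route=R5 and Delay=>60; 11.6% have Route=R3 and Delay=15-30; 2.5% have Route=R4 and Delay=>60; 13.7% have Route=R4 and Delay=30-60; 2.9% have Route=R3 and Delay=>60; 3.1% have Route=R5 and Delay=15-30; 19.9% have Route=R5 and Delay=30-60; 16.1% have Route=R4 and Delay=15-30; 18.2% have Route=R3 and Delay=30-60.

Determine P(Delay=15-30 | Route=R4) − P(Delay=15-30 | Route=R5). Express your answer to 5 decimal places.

P(Route=R4) = 0.161 + 0.137 + 0.025 = 0.323; P(Delay=15-30 | Route=R4) = 0.161/0.323 = 0.498452.
P(Route=R5) = 0.031 + 0.199 + 0.120 = 0.350; P(Delay=15-30 | Route=R5) = 0.031/0.350 = 0.088571.
Difference = 0.40988.

0.40988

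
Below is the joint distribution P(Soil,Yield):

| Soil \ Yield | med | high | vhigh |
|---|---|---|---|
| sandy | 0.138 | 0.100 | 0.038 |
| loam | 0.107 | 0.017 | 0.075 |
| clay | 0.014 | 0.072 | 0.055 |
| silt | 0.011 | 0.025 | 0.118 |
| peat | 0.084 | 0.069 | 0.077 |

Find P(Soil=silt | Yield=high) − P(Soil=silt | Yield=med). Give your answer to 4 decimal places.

P(Yield=high) = 0.100 + 0.017 + 0.072 + 0.025 + 0.069 = 0.283; P(Soil=silt | Yield=high) = 0.025/0.283 = 0.08834.
P(Yield=med) = 0.138 + 0.107 + 0.014 + 0.011 + 0.084 = 0.354; P(Soil=silt | Yield=med) = 0.011/0.354 = 0.03107.
Difference = 0.0573.

0.0573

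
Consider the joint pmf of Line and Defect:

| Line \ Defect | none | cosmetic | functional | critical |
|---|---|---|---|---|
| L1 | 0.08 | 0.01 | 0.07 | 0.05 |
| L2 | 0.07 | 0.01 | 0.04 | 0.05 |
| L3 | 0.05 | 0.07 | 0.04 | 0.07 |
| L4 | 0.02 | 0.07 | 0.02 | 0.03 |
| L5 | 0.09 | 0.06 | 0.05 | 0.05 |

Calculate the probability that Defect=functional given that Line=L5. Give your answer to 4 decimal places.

P(Line=L5) = 0.09 + 0.06 + 0.05 + 0.05 = 0.25.
P(Defect=functional | Line=L5) = 0.05/0.25 = 0.2000.

0.2000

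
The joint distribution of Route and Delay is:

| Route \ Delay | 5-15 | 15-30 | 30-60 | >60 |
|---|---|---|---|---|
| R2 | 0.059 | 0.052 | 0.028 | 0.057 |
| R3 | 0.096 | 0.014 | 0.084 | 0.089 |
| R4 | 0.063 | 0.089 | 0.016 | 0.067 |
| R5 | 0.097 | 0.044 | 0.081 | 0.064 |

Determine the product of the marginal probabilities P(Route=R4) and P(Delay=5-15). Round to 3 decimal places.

0.074

P(Route=R4) = 0.063 + 0.089 + 0.016 + 0.067 = 0.235.
P(Delay=5-15) = 0.059 + 0.096 + 0.063 + 0.097 = 0.315.
Product: 0.235 × 0.315 = 0.074.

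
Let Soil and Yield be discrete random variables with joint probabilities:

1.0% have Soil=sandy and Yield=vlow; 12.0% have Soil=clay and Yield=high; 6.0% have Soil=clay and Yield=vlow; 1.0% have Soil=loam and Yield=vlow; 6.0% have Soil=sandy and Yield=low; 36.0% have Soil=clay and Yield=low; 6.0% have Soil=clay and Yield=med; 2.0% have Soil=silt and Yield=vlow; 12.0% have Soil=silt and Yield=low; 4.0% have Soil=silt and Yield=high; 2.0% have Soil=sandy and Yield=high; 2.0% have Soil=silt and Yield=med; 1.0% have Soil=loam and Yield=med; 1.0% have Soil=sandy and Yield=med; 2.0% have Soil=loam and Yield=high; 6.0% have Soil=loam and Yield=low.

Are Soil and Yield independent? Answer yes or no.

Every cell satisfies P(Soil,Yield) = P(Soil)·P(Yield). For instance P(Soil=loam) = 0.100, P(Yield=vlow) = 0.100, and 0.100×0.100 = 0.010 matches the joint entry. So Soil and Yield are independent.

yes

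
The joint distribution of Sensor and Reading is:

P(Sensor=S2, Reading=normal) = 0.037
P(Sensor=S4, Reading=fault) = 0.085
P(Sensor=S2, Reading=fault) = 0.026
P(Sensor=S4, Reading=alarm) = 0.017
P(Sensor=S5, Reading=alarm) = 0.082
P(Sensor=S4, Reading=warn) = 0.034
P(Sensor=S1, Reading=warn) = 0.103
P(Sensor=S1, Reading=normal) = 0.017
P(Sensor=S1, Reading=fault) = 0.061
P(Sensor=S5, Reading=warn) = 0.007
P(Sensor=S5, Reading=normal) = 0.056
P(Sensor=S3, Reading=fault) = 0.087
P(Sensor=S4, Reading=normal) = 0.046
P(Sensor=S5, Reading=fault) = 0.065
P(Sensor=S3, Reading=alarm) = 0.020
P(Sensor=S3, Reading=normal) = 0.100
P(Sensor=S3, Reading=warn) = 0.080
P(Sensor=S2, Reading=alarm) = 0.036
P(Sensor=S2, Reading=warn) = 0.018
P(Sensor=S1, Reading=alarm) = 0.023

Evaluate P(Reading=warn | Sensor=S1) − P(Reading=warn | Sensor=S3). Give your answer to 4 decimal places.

0.2262

P(Sensor=S1) = 0.017 + 0.103 + 0.023 + 0.061 = 0.204; P(Reading=warn | Sensor=S1) = 0.103/0.204 = 0.50490.
P(Sensor=S3) = 0.100 + 0.080 + 0.020 + 0.087 = 0.287; P(Reading=warn | Sensor=S3) = 0.080/0.287 = 0.27875.
Difference = 0.2262.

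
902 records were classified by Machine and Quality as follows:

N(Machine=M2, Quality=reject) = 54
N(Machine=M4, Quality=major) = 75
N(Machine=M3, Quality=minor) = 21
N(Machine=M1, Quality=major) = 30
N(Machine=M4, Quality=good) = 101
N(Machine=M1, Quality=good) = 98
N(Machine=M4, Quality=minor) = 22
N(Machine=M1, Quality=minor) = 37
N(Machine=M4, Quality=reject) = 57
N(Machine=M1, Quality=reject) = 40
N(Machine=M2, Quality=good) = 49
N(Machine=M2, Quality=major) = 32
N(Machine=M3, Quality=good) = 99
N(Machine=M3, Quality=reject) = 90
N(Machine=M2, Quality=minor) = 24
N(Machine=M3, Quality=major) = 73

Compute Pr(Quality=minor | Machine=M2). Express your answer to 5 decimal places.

Total with Machine=M2: 49 + 24 + 32 + 54 = 159.
P(Quality=minor | Machine=M2) = 24/159 = 0.15094.

0.15094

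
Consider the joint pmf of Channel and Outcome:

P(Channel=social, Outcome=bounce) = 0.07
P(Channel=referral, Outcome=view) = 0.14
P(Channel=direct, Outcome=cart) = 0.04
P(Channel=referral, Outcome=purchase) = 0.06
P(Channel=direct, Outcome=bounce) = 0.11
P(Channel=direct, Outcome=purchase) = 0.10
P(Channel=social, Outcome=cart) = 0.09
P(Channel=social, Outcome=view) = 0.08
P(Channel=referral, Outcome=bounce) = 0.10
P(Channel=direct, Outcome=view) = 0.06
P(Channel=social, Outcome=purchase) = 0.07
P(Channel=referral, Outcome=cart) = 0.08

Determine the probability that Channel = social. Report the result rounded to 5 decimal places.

P(Channel=social) = 0.07 + 0.08 + 0.09 + 0.07 = 0.31.

0.31000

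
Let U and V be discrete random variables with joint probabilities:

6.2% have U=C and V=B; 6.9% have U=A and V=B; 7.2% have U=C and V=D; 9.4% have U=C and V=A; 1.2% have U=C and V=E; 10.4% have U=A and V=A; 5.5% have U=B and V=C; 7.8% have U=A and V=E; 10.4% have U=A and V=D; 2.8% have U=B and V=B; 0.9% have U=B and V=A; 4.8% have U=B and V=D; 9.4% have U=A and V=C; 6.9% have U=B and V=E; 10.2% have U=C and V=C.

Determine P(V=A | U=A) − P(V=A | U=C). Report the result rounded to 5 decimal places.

-0.04323

P(U=A) = 0.104 + 0.069 + 0.094 + 0.104 + 0.078 = 0.449; P(V=A | U=A) = 0.104/0.449 = 0.231626.
P(U=C) = 0.094 + 0.062 + 0.102 + 0.072 + 0.012 = 0.342; P(V=A | U=C) = 0.094/0.342 = 0.274854.
Difference = -0.04323.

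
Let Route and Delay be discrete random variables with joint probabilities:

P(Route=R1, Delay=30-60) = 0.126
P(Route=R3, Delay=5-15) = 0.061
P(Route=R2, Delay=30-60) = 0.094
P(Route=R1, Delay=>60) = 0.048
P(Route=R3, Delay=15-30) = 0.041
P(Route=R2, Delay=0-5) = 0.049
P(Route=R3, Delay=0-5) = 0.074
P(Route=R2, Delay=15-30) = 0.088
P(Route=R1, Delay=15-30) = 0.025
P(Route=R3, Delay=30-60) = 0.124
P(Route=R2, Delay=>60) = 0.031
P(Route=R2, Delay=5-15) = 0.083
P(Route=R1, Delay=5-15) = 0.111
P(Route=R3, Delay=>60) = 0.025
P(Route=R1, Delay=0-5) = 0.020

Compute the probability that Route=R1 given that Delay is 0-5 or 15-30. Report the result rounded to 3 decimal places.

0.152

P(Delay=0-5) = 0.020 + 0.049 + 0.074 = 0.143.
P(Delay=15-30) = 0.025 + 0.088 + 0.041 = 0.154.
P(Delay ∈ {0-5, 15-30}) = 0.143 + 0.154 = 0.297; P(Route=R1, Delay ∈ {0-5, 15-30}) = 0.020 + 0.025 = 0.045.
P(Route=R1 | Delay ∈ {0-5, 15-30}) = 0.045/0.297 = 0.152.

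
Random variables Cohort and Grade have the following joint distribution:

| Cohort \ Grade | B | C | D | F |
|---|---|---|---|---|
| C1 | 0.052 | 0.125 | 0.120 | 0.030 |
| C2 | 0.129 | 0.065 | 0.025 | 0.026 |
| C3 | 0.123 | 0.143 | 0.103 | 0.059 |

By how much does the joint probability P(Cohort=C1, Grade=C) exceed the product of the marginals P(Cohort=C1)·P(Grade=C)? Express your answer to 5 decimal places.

0.01611

P(Cohort=C1) = 0.052 + 0.125 + 0.120 + 0.030 = 0.327.
P(Grade=C) = 0.125 + 0.065 + 0.143 = 0.333.
P(Cohort=C1, Grade=C) − P(Cohort=C1)P(Grade=C) = 0.125 − 0.327×0.333 = 0.01611.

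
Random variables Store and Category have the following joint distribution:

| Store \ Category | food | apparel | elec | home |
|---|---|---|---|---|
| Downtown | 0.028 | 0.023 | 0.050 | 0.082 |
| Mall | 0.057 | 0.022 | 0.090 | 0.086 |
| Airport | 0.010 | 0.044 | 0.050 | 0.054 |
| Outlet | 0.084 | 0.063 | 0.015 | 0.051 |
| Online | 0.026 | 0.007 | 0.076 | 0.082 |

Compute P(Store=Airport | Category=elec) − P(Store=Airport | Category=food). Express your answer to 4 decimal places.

P(Category=elec) = 0.050 + 0.090 + 0.050 + 0.015 + 0.076 = 0.281; P(Store=Airport | Category=elec) = 0.050/0.281 = 0.17794.
P(Category=food) = 0.028 + 0.057 + 0.010 + 0.084 + 0.026 = 0.205; P(Store=Airport | Category=food) = 0.010/0.205 = 0.04878.
Difference = 0.1292.

0.1292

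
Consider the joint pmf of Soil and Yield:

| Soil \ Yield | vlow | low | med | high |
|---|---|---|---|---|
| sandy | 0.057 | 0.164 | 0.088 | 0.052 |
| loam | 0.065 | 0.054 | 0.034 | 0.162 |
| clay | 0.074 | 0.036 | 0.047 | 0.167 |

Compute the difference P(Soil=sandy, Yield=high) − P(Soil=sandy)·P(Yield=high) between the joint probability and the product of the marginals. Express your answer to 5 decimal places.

-0.08554

P(Soil=sandy) = 0.057 + 0.164 + 0.088 + 0.052 = 0.361.
P(Yield=high) = 0.052 + 0.162 + 0.167 = 0.381.
P(Soil=sandy, Yield=high) − P(Soil=sandy)P(Yield=high) = 0.052 − 0.361×0.381 = -0.08554.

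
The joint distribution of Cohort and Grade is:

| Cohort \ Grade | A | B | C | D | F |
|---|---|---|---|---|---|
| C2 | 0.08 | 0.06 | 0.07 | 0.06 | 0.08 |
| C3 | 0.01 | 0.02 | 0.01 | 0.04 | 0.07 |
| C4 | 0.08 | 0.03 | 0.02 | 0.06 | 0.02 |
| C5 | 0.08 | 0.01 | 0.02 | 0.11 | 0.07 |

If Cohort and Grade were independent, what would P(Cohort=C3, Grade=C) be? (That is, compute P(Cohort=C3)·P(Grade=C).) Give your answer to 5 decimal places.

P(Cohort=C3) = 0.01 + 0.02 + 0.01 + 0.04 + 0.07 = 0.15.
P(Grade=C) = 0.07 + 0.01 + 0.02 + 0.02 = 0.12.
Product: 0.15 × 0.12 = 0.01800.

0.01800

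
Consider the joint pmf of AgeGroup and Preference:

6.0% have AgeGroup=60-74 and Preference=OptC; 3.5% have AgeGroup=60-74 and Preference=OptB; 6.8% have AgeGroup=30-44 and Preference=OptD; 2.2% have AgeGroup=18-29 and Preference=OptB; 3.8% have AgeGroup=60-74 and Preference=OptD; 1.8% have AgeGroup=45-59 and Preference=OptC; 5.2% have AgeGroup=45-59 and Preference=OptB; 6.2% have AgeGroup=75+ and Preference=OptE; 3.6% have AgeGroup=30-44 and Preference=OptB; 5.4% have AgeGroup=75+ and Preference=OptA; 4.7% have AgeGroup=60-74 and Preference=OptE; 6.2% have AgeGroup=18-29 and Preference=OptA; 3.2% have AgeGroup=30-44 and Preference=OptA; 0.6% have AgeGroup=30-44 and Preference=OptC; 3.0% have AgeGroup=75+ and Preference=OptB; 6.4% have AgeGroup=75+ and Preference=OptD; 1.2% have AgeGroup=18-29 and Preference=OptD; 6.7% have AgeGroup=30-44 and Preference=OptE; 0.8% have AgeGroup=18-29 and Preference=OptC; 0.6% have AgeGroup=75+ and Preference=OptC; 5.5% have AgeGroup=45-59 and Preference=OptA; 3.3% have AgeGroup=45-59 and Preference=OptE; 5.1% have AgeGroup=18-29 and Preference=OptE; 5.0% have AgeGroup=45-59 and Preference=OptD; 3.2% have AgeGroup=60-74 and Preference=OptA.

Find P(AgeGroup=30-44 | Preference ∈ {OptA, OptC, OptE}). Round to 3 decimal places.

P(Preference=OptA) = 0.062 + 0.032 + 0.055 + 0.032 + 0.054 = 0.235.
P(Preference=OptC) = 0.008 + 0.006 + 0.018 + 0.060 + 0.006 = 0.098.
P(Preference=OptE) = 0.051 + 0.067 + 0.033 + 0.047 + 0.062 = 0.260.
P(Preference ∈ {OptA, OptC, OptE}) = 0.235 + 0.098 + 0.260 = 0.593; P(AgeGroup=30-44, Preference ∈ {OptA, OptC, OptE}) = 0.032 + 0.006 + 0.067 = 0.105.
P(AgeGroup=30-44 | Preference ∈ {OptA, OptC, OptE}) = 0.105/0.593 = 0.177.

0.177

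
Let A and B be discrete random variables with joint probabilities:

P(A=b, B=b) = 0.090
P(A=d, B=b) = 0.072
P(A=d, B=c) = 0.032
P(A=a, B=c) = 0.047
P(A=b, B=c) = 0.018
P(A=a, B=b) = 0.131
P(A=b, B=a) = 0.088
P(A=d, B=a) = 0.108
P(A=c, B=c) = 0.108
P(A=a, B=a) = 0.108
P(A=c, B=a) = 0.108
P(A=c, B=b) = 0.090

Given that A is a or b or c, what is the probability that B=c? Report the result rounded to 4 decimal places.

0.2195

P(A=a) = 0.108 + 0.131 + 0.047 = 0.286.
P(A=b) = 0.088 + 0.090 + 0.018 = 0.196.
P(A=c) = 0.108 + 0.090 + 0.108 = 0.306.
P(A ∈ {a, b, c}) = 0.286 + 0.196 + 0.306 = 0.788; P(B=c, A ∈ {a, b, c}) = 0.047 + 0.018 + 0.108 = 0.173.
P(B=c | A ∈ {a, b, c}) = 0.173/0.788 = 0.2195.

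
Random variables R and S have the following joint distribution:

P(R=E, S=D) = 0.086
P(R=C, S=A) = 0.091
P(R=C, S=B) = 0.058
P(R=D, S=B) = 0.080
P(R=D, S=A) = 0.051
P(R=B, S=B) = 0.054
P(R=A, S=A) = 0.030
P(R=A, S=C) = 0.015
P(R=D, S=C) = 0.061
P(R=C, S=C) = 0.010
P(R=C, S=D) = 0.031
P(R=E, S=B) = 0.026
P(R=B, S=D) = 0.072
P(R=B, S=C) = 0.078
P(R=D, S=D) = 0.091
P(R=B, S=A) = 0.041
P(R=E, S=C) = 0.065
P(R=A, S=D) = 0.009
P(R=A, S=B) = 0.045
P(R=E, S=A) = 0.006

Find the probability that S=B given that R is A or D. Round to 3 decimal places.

P(R=A) = 0.030 + 0.045 + 0.015 + 0.009 = 0.099.
P(R=D) = 0.051 + 0.080 + 0.061 + 0.091 = 0.283.
P(R ∈ {A, D}) = 0.099 + 0.283 = 0.382; P(S=B, R ∈ {A, D}) = 0.045 + 0.080 = 0.125.
P(S=B | R ∈ {A, D}) = 0.125/0.382 = 0.327.

0.327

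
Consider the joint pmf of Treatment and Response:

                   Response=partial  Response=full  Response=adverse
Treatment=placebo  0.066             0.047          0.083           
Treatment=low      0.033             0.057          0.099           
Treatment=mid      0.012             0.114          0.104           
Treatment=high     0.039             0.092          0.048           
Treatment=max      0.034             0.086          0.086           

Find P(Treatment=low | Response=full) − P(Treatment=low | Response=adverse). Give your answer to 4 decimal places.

-0.0918

P(Response=full) = 0.047 + 0.057 + 0.114 + 0.092 + 0.086 = 0.396; P(Treatment=low | Response=full) = 0.057/0.396 = 0.14394.
P(Response=adverse) = 0.083 + 0.099 + 0.104 + 0.048 + 0.086 = 0.420; P(Treatment=low | Response=adverse) = 0.099/0.420 = 0.23571.
Difference = -0.0918.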